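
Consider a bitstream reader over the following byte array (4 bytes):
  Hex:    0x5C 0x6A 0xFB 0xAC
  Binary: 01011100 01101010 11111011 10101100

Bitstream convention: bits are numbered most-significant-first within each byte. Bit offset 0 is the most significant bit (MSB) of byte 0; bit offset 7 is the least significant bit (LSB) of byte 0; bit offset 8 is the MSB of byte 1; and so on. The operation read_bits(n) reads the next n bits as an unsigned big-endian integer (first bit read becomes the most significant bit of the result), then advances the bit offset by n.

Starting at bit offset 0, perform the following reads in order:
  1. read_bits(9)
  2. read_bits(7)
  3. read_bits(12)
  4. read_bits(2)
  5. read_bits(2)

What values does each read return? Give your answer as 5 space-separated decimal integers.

Read 1: bits[0:9] width=9 -> value=184 (bin 010111000); offset now 9 = byte 1 bit 1; 23 bits remain
Read 2: bits[9:16] width=7 -> value=106 (bin 1101010); offset now 16 = byte 2 bit 0; 16 bits remain
Read 3: bits[16:28] width=12 -> value=4026 (bin 111110111010); offset now 28 = byte 3 bit 4; 4 bits remain
Read 4: bits[28:30] width=2 -> value=3 (bin 11); offset now 30 = byte 3 bit 6; 2 bits remain
Read 5: bits[30:32] width=2 -> value=0 (bin 00); offset now 32 = byte 4 bit 0; 0 bits remain

Answer: 184 106 4026 3 0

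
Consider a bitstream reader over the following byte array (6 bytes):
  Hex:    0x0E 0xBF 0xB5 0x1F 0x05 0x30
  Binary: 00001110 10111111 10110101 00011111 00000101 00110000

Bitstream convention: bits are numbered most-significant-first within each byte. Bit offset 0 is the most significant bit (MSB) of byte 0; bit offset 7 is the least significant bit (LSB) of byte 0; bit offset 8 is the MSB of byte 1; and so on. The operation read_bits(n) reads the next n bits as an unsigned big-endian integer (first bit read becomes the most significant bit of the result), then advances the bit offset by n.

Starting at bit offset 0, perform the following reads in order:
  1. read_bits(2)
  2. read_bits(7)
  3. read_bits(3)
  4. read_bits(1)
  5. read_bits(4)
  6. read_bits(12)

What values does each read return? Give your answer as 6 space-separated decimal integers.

Answer: 0 29 3 1 15 1699

Derivation:
Read 1: bits[0:2] width=2 -> value=0 (bin 00); offset now 2 = byte 0 bit 2; 46 bits remain
Read 2: bits[2:9] width=7 -> value=29 (bin 0011101); offset now 9 = byte 1 bit 1; 39 bits remain
Read 3: bits[9:12] width=3 -> value=3 (bin 011); offset now 12 = byte 1 bit 4; 36 bits remain
Read 4: bits[12:13] width=1 -> value=1 (bin 1); offset now 13 = byte 1 bit 5; 35 bits remain
Read 5: bits[13:17] width=4 -> value=15 (bin 1111); offset now 17 = byte 2 bit 1; 31 bits remain
Read 6: bits[17:29] width=12 -> value=1699 (bin 011010100011); offset now 29 = byte 3 bit 5; 19 bits remain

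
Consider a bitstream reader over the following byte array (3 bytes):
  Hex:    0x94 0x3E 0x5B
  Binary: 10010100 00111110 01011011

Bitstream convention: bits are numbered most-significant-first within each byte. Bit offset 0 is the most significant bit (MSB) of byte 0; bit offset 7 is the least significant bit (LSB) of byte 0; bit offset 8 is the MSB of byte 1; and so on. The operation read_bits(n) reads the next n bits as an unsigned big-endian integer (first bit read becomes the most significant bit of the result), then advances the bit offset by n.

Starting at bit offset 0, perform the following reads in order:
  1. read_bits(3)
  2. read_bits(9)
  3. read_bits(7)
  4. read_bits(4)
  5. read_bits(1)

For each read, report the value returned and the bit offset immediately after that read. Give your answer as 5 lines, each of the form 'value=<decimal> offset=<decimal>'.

Answer: value=4 offset=3
value=323 offset=12
value=114 offset=19
value=13 offset=23
value=1 offset=24

Derivation:
Read 1: bits[0:3] width=3 -> value=4 (bin 100); offset now 3 = byte 0 bit 3; 21 bits remain
Read 2: bits[3:12] width=9 -> value=323 (bin 101000011); offset now 12 = byte 1 bit 4; 12 bits remain
Read 3: bits[12:19] width=7 -> value=114 (bin 1110010); offset now 19 = byte 2 bit 3; 5 bits remain
Read 4: bits[19:23] width=4 -> value=13 (bin 1101); offset now 23 = byte 2 bit 7; 1 bits remain
Read 5: bits[23:24] width=1 -> value=1 (bin 1); offset now 24 = byte 3 bit 0; 0 bits remain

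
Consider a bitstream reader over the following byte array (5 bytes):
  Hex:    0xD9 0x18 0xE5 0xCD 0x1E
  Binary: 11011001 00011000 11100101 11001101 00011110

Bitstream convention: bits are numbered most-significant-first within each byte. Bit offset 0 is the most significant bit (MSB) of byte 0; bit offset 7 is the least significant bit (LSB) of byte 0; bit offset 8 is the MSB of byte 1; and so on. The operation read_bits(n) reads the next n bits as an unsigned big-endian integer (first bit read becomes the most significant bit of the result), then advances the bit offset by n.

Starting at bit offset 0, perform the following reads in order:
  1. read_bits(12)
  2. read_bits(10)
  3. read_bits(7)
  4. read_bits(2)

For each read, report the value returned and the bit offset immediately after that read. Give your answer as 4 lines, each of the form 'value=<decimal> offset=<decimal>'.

Answer: value=3473 offset=12
value=569 offset=22
value=57 offset=29
value=2 offset=31

Derivation:
Read 1: bits[0:12] width=12 -> value=3473 (bin 110110010001); offset now 12 = byte 1 bit 4; 28 bits remain
Read 2: bits[12:22] width=10 -> value=569 (bin 1000111001); offset now 22 = byte 2 bit 6; 18 bits remain
Read 3: bits[22:29] width=7 -> value=57 (bin 0111001); offset now 29 = byte 3 bit 5; 11 bits remain
Read 4: bits[29:31] width=2 -> value=2 (bin 10); offset now 31 = byte 3 bit 7; 9 bits remain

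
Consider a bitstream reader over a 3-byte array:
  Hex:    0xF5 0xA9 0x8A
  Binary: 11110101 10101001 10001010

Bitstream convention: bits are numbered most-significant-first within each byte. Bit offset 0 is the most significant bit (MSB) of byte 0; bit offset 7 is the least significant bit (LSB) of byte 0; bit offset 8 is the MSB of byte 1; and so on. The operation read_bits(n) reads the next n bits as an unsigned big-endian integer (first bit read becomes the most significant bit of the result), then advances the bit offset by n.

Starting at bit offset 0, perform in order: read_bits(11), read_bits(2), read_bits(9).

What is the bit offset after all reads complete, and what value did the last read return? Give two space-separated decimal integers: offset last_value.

Answer: 22 98

Derivation:
Read 1: bits[0:11] width=11 -> value=1965 (bin 11110101101); offset now 11 = byte 1 bit 3; 13 bits remain
Read 2: bits[11:13] width=2 -> value=1 (bin 01); offset now 13 = byte 1 bit 5; 11 bits remain
Read 3: bits[13:22] width=9 -> value=98 (bin 001100010); offset now 22 = byte 2 bit 6; 2 bits remain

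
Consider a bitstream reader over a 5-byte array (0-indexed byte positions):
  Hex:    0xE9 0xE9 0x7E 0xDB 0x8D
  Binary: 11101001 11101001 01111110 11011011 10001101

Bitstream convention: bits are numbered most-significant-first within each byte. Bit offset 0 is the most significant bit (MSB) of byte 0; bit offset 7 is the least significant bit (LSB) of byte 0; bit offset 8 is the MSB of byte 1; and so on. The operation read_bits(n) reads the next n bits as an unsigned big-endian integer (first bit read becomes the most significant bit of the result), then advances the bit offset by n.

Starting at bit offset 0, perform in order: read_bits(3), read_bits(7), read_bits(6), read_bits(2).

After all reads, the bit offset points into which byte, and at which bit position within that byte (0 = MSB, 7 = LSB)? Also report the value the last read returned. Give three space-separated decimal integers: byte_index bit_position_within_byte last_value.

Read 1: bits[0:3] width=3 -> value=7 (bin 111); offset now 3 = byte 0 bit 3; 37 bits remain
Read 2: bits[3:10] width=7 -> value=39 (bin 0100111); offset now 10 = byte 1 bit 2; 30 bits remain
Read 3: bits[10:16] width=6 -> value=41 (bin 101001); offset now 16 = byte 2 bit 0; 24 bits remain
Read 4: bits[16:18] width=2 -> value=1 (bin 01); offset now 18 = byte 2 bit 2; 22 bits remain

Answer: 2 2 1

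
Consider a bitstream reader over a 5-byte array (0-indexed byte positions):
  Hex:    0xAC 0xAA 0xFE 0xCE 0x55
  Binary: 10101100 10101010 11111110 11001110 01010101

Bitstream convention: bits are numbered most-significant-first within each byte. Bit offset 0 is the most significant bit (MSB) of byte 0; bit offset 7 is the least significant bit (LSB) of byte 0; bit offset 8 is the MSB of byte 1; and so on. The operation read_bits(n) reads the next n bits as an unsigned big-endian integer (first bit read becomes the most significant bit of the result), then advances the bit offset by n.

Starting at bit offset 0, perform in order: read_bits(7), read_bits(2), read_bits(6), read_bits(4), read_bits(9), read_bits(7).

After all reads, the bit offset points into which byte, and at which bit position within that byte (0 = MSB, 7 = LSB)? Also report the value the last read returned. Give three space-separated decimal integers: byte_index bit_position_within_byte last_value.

Read 1: bits[0:7] width=7 -> value=86 (bin 1010110); offset now 7 = byte 0 bit 7; 33 bits remain
Read 2: bits[7:9] width=2 -> value=1 (bin 01); offset now 9 = byte 1 bit 1; 31 bits remain
Read 3: bits[9:15] width=6 -> value=21 (bin 010101); offset now 15 = byte 1 bit 7; 25 bits remain
Read 4: bits[15:19] width=4 -> value=7 (bin 0111); offset now 19 = byte 2 bit 3; 21 bits remain
Read 5: bits[19:28] width=9 -> value=492 (bin 111101100); offset now 28 = byte 3 bit 4; 12 bits remain
Read 6: bits[28:35] width=7 -> value=114 (bin 1110010); offset now 35 = byte 4 bit 3; 5 bits remain

Answer: 4 3 114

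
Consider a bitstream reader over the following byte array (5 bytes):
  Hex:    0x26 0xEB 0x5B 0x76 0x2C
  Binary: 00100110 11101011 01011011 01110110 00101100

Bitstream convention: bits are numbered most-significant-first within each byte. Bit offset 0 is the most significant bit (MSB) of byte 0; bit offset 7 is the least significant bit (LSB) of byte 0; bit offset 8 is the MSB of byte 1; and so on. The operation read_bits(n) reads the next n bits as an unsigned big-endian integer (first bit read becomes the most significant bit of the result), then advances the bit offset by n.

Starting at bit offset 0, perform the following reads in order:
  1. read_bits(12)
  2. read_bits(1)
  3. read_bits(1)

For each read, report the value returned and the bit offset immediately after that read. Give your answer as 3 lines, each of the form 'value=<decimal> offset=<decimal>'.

Answer: value=622 offset=12
value=1 offset=13
value=0 offset=14

Derivation:
Read 1: bits[0:12] width=12 -> value=622 (bin 001001101110); offset now 12 = byte 1 bit 4; 28 bits remain
Read 2: bits[12:13] width=1 -> value=1 (bin 1); offset now 13 = byte 1 bit 5; 27 bits remain
Read 3: bits[13:14] width=1 -> value=0 (bin 0); offset now 14 = byte 1 bit 6; 26 bits remain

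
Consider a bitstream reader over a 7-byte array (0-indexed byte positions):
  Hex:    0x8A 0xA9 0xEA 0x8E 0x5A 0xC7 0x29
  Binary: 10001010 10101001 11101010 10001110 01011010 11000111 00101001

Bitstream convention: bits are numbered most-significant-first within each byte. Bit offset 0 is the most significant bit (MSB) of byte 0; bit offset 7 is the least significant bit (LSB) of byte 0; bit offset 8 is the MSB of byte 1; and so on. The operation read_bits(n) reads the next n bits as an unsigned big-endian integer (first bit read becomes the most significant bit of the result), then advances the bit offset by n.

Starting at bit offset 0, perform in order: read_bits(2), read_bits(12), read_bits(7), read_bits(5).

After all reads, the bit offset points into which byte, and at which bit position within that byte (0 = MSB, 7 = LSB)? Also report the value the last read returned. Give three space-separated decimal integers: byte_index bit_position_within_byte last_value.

Read 1: bits[0:2] width=2 -> value=2 (bin 10); offset now 2 = byte 0 bit 2; 54 bits remain
Read 2: bits[2:14] width=12 -> value=682 (bin 001010101010); offset now 14 = byte 1 bit 6; 42 bits remain
Read 3: bits[14:21] width=7 -> value=61 (bin 0111101); offset now 21 = byte 2 bit 5; 35 bits remain
Read 4: bits[21:26] width=5 -> value=10 (bin 01010); offset now 26 = byte 3 bit 2; 30 bits remain

Answer: 3 2 10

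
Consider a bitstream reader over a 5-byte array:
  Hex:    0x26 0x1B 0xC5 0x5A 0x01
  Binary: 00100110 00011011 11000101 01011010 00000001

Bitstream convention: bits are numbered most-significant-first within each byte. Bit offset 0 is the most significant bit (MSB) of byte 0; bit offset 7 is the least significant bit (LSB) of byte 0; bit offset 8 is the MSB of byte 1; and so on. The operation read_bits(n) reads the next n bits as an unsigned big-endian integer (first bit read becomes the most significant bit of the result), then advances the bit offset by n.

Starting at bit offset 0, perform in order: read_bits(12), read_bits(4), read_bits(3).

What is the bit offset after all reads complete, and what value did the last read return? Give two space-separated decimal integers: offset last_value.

Read 1: bits[0:12] width=12 -> value=609 (bin 001001100001); offset now 12 = byte 1 bit 4; 28 bits remain
Read 2: bits[12:16] width=4 -> value=11 (bin 1011); offset now 16 = byte 2 bit 0; 24 bits remain
Read 3: bits[16:19] width=3 -> value=6 (bin 110); offset now 19 = byte 2 bit 3; 21 bits remain

Answer: 19 6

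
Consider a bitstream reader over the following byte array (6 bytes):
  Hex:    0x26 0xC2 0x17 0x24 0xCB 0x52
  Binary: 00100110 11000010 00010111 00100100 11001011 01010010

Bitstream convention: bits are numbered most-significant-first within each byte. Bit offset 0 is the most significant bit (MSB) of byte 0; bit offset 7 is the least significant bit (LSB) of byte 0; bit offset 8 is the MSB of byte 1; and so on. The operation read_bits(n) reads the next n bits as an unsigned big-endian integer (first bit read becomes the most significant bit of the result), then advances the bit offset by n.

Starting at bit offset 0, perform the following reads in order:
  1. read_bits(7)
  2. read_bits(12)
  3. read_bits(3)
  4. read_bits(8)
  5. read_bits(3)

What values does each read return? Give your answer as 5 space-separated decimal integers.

Answer: 19 1552 5 201 1

Derivation:
Read 1: bits[0:7] width=7 -> value=19 (bin 0010011); offset now 7 = byte 0 bit 7; 41 bits remain
Read 2: bits[7:19] width=12 -> value=1552 (bin 011000010000); offset now 19 = byte 2 bit 3; 29 bits remain
Read 3: bits[19:22] width=3 -> value=5 (bin 101); offset now 22 = byte 2 bit 6; 26 bits remain
Read 4: bits[22:30] width=8 -> value=201 (bin 11001001); offset now 30 = byte 3 bit 6; 18 bits remain
Read 5: bits[30:33] width=3 -> value=1 (bin 001); offset now 33 = byte 4 bit 1; 15 bits remain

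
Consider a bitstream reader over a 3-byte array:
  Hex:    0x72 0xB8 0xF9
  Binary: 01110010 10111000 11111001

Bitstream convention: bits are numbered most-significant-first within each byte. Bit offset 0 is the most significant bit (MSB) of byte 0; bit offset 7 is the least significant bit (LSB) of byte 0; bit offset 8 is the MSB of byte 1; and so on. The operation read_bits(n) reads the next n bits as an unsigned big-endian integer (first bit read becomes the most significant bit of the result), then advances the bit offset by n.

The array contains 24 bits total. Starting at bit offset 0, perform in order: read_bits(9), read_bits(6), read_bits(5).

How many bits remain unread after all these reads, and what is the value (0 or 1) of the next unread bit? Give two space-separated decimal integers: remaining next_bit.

Answer: 4 1

Derivation:
Read 1: bits[0:9] width=9 -> value=229 (bin 011100101); offset now 9 = byte 1 bit 1; 15 bits remain
Read 2: bits[9:15] width=6 -> value=28 (bin 011100); offset now 15 = byte 1 bit 7; 9 bits remain
Read 3: bits[15:20] width=5 -> value=15 (bin 01111); offset now 20 = byte 2 bit 4; 4 bits remain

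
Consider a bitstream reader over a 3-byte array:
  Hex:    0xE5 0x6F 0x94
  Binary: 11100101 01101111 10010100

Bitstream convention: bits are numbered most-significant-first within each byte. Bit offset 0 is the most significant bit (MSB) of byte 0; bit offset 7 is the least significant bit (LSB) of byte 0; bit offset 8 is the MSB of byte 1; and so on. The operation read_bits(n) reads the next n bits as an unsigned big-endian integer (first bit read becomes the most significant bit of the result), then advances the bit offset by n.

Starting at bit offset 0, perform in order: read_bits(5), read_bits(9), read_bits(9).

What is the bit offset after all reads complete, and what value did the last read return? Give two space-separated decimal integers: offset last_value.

Read 1: bits[0:5] width=5 -> value=28 (bin 11100); offset now 5 = byte 0 bit 5; 19 bits remain
Read 2: bits[5:14] width=9 -> value=347 (bin 101011011); offset now 14 = byte 1 bit 6; 10 bits remain
Read 3: bits[14:23] width=9 -> value=458 (bin 111001010); offset now 23 = byte 2 bit 7; 1 bits remain

Answer: 23 458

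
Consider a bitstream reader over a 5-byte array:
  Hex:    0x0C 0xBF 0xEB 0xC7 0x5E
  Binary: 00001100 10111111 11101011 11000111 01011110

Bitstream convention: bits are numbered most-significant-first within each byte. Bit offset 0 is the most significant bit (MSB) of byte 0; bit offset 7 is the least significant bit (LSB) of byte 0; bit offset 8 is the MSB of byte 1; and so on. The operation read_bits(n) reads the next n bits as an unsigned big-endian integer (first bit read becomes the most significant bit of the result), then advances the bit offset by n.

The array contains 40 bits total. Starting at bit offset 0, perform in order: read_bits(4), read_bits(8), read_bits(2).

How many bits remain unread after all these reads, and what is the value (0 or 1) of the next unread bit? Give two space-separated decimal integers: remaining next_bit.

Read 1: bits[0:4] width=4 -> value=0 (bin 0000); offset now 4 = byte 0 bit 4; 36 bits remain
Read 2: bits[4:12] width=8 -> value=203 (bin 11001011); offset now 12 = byte 1 bit 4; 28 bits remain
Read 3: bits[12:14] width=2 -> value=3 (bin 11); offset now 14 = byte 1 bit 6; 26 bits remain

Answer: 26 1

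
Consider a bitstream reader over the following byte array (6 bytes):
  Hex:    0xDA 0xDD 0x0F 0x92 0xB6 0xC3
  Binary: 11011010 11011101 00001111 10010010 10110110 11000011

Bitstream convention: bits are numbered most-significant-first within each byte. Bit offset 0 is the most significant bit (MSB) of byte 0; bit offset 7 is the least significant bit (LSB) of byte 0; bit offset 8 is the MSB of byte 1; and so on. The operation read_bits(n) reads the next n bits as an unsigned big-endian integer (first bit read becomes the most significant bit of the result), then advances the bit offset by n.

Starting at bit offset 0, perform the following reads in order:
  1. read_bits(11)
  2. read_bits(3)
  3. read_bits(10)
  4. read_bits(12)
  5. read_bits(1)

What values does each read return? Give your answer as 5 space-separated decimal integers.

Read 1: bits[0:11] width=11 -> value=1750 (bin 11011010110); offset now 11 = byte 1 bit 3; 37 bits remain
Read 2: bits[11:14] width=3 -> value=7 (bin 111); offset now 14 = byte 1 bit 6; 34 bits remain
Read 3: bits[14:24] width=10 -> value=271 (bin 0100001111); offset now 24 = byte 3 bit 0; 24 bits remain
Read 4: bits[24:36] width=12 -> value=2347 (bin 100100101011); offset now 36 = byte 4 bit 4; 12 bits remain
Read 5: bits[36:37] width=1 -> value=0 (bin 0); offset now 37 = byte 4 bit 5; 11 bits remain

Answer: 1750 7 271 2347 0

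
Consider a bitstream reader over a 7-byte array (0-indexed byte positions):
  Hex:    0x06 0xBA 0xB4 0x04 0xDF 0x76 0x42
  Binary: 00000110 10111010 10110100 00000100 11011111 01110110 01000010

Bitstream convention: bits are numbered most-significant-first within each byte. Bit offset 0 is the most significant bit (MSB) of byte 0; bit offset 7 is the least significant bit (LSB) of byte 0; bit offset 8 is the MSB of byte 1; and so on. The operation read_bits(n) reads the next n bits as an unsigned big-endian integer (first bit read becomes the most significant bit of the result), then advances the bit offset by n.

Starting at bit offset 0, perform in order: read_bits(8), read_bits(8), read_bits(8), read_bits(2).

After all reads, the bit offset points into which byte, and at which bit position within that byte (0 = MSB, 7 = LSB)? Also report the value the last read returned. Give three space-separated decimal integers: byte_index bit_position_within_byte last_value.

Answer: 3 2 0

Derivation:
Read 1: bits[0:8] width=8 -> value=6 (bin 00000110); offset now 8 = byte 1 bit 0; 48 bits remain
Read 2: bits[8:16] width=8 -> value=186 (bin 10111010); offset now 16 = byte 2 bit 0; 40 bits remain
Read 3: bits[16:24] width=8 -> value=180 (bin 10110100); offset now 24 = byte 3 bit 0; 32 bits remain
Read 4: bits[24:26] width=2 -> value=0 (bin 00); offset now 26 = byte 3 bit 2; 30 bits remain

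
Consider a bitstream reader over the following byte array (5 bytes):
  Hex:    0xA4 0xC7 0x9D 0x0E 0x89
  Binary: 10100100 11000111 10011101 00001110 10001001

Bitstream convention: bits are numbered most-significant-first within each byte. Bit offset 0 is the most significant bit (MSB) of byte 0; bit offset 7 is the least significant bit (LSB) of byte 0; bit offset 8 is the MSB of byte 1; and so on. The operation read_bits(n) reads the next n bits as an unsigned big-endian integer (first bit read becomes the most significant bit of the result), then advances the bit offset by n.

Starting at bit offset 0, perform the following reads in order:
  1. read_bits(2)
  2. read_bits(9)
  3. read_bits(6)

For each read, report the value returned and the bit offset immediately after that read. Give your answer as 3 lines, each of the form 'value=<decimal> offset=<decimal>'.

Read 1: bits[0:2] width=2 -> value=2 (bin 10); offset now 2 = byte 0 bit 2; 38 bits remain
Read 2: bits[2:11] width=9 -> value=294 (bin 100100110); offset now 11 = byte 1 bit 3; 29 bits remain
Read 3: bits[11:17] width=6 -> value=15 (bin 001111); offset now 17 = byte 2 bit 1; 23 bits remain

Answer: value=2 offset=2
value=294 offset=11
value=15 offset=17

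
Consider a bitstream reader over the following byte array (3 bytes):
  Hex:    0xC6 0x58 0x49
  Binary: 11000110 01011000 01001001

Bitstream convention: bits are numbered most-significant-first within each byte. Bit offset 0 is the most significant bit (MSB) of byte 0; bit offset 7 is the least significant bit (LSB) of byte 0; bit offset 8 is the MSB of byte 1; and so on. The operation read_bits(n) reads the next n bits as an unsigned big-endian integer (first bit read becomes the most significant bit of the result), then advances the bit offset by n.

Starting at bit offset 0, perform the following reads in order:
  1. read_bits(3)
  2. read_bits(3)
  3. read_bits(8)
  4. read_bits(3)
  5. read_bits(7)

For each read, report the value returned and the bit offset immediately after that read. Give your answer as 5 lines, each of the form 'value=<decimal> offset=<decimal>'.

Read 1: bits[0:3] width=3 -> value=6 (bin 110); offset now 3 = byte 0 bit 3; 21 bits remain
Read 2: bits[3:6] width=3 -> value=1 (bin 001); offset now 6 = byte 0 bit 6; 18 bits remain
Read 3: bits[6:14] width=8 -> value=150 (bin 10010110); offset now 14 = byte 1 bit 6; 10 bits remain
Read 4: bits[14:17] width=3 -> value=0 (bin 000); offset now 17 = byte 2 bit 1; 7 bits remain
Read 5: bits[17:24] width=7 -> value=73 (bin 1001001); offset now 24 = byte 3 bit 0; 0 bits remain

Answer: value=6 offset=3
value=1 offset=6
value=150 offset=14
value=0 offset=17
value=73 offset=24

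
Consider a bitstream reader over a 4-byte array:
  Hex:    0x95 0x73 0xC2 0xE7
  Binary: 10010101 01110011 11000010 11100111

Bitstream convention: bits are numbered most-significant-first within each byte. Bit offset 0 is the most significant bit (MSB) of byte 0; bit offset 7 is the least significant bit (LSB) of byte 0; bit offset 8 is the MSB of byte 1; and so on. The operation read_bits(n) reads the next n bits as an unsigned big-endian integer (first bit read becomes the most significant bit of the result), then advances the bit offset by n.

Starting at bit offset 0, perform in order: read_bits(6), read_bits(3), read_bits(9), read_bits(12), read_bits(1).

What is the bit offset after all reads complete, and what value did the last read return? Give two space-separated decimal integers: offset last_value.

Answer: 31 1

Derivation:
Read 1: bits[0:6] width=6 -> value=37 (bin 100101); offset now 6 = byte 0 bit 6; 26 bits remain
Read 2: bits[6:9] width=3 -> value=2 (bin 010); offset now 9 = byte 1 bit 1; 23 bits remain
Read 3: bits[9:18] width=9 -> value=463 (bin 111001111); offset now 18 = byte 2 bit 2; 14 bits remain
Read 4: bits[18:30] width=12 -> value=185 (bin 000010111001); offset now 30 = byte 3 bit 6; 2 bits remain
Read 5: bits[30:31] width=1 -> value=1 (bin 1); offset now 31 = byte 3 bit 7; 1 bits remain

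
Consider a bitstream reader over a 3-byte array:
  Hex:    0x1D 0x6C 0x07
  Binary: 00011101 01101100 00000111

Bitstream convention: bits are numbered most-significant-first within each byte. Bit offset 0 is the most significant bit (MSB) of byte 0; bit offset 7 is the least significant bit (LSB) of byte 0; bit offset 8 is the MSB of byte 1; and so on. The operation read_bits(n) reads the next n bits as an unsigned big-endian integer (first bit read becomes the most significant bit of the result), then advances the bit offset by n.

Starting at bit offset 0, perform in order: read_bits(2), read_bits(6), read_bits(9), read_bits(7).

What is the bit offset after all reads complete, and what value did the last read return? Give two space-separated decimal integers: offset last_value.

Read 1: bits[0:2] width=2 -> value=0 (bin 00); offset now 2 = byte 0 bit 2; 22 bits remain
Read 2: bits[2:8] width=6 -> value=29 (bin 011101); offset now 8 = byte 1 bit 0; 16 bits remain
Read 3: bits[8:17] width=9 -> value=216 (bin 011011000); offset now 17 = byte 2 bit 1; 7 bits remain
Read 4: bits[17:24] width=7 -> value=7 (bin 0000111); offset now 24 = byte 3 bit 0; 0 bits remain

Answer: 24 7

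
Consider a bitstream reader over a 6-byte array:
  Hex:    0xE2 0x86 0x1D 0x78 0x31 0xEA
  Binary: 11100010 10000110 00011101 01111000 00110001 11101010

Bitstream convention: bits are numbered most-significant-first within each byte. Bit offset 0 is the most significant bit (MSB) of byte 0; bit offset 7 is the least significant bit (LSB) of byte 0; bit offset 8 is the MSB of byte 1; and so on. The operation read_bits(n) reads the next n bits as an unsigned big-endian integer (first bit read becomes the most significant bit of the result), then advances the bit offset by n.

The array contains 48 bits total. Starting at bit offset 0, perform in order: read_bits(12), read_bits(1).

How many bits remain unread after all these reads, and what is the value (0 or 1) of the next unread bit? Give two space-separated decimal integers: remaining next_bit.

Read 1: bits[0:12] width=12 -> value=3624 (bin 111000101000); offset now 12 = byte 1 bit 4; 36 bits remain
Read 2: bits[12:13] width=1 -> value=0 (bin 0); offset now 13 = byte 1 bit 5; 35 bits remain

Answer: 35 1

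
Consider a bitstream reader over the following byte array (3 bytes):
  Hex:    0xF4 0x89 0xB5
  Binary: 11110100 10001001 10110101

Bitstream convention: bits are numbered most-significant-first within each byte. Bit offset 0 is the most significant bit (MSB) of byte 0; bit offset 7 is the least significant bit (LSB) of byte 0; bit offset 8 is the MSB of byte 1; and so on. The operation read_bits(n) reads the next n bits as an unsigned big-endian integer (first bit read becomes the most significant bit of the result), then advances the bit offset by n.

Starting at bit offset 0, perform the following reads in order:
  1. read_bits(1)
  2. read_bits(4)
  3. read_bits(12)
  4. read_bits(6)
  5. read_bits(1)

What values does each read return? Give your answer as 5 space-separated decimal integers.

Answer: 1 14 2323 26 1

Derivation:
Read 1: bits[0:1] width=1 -> value=1 (bin 1); offset now 1 = byte 0 bit 1; 23 bits remain
Read 2: bits[1:5] width=4 -> value=14 (bin 1110); offset now 5 = byte 0 bit 5; 19 bits remain
Read 3: bits[5:17] width=12 -> value=2323 (bin 100100010011); offset now 17 = byte 2 bit 1; 7 bits remain
Read 4: bits[17:23] width=6 -> value=26 (bin 011010); offset now 23 = byte 2 bit 7; 1 bits remain
Read 5: bits[23:24] width=1 -> value=1 (bin 1); offset now 24 = byte 3 bit 0; 0 bits remain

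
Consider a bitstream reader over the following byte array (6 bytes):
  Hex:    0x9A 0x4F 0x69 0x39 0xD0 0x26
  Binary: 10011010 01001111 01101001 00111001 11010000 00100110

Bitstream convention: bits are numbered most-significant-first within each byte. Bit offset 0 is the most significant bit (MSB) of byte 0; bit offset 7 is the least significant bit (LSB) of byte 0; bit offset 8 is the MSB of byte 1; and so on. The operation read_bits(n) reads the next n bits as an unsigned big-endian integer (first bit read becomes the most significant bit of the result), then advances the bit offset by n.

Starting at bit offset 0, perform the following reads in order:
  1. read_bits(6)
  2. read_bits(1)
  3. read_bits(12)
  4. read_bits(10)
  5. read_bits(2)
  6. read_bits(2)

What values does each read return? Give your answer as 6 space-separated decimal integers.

Read 1: bits[0:6] width=6 -> value=38 (bin 100110); offset now 6 = byte 0 bit 6; 42 bits remain
Read 2: bits[6:7] width=1 -> value=1 (bin 1); offset now 7 = byte 0 bit 7; 41 bits remain
Read 3: bits[7:19] width=12 -> value=635 (bin 001001111011); offset now 19 = byte 2 bit 3; 29 bits remain
Read 4: bits[19:29] width=10 -> value=295 (bin 0100100111); offset now 29 = byte 3 bit 5; 19 bits remain
Read 5: bits[29:31] width=2 -> value=0 (bin 00); offset now 31 = byte 3 bit 7; 17 bits remain
Read 6: bits[31:33] width=2 -> value=3 (bin 11); offset now 33 = byte 4 bit 1; 15 bits remain

Answer: 38 1 635 295 0 3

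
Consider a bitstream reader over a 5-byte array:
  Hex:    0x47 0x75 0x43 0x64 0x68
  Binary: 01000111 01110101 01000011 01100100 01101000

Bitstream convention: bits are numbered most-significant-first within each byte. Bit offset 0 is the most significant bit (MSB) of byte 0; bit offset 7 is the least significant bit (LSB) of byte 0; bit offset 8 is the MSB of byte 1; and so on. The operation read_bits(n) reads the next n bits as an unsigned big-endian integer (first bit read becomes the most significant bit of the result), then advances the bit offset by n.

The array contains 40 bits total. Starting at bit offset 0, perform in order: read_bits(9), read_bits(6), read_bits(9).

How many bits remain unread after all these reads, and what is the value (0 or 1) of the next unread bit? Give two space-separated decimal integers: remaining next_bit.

Answer: 16 0

Derivation:
Read 1: bits[0:9] width=9 -> value=142 (bin 010001110); offset now 9 = byte 1 bit 1; 31 bits remain
Read 2: bits[9:15] width=6 -> value=58 (bin 111010); offset now 15 = byte 1 bit 7; 25 bits remain
Read 3: bits[15:24] width=9 -> value=323 (bin 101000011); offset now 24 = byte 3 bit 0; 16 bits remain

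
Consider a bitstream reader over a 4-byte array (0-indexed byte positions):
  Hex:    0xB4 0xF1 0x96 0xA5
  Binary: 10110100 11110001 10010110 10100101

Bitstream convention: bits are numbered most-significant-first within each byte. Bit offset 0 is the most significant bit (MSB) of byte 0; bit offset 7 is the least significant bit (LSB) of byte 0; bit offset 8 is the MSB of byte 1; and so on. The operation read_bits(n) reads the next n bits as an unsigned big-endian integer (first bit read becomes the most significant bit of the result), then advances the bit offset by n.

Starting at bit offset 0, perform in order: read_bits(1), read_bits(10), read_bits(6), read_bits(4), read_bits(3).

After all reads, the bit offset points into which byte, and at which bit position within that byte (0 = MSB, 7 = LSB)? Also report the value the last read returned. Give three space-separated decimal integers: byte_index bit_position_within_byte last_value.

Answer: 3 0 6

Derivation:
Read 1: bits[0:1] width=1 -> value=1 (bin 1); offset now 1 = byte 0 bit 1; 31 bits remain
Read 2: bits[1:11] width=10 -> value=423 (bin 0110100111); offset now 11 = byte 1 bit 3; 21 bits remain
Read 3: bits[11:17] width=6 -> value=35 (bin 100011); offset now 17 = byte 2 bit 1; 15 bits remain
Read 4: bits[17:21] width=4 -> value=2 (bin 0010); offset now 21 = byte 2 bit 5; 11 bits remain
Read 5: bits[21:24] width=3 -> value=6 (bin 110); offset now 24 = byte 3 bit 0; 8 bits remain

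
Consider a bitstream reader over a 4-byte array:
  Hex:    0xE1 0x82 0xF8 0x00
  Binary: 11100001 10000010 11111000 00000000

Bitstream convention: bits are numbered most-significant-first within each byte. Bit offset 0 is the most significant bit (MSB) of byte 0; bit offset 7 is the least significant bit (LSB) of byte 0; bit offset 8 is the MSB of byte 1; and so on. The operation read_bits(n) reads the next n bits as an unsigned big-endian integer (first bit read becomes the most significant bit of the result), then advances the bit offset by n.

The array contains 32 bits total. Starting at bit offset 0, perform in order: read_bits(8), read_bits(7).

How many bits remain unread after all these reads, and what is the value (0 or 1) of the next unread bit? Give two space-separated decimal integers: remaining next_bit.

Read 1: bits[0:8] width=8 -> value=225 (bin 11100001); offset now 8 = byte 1 bit 0; 24 bits remain
Read 2: bits[8:15] width=7 -> value=65 (bin 1000001); offset now 15 = byte 1 bit 7; 17 bits remain

Answer: 17 0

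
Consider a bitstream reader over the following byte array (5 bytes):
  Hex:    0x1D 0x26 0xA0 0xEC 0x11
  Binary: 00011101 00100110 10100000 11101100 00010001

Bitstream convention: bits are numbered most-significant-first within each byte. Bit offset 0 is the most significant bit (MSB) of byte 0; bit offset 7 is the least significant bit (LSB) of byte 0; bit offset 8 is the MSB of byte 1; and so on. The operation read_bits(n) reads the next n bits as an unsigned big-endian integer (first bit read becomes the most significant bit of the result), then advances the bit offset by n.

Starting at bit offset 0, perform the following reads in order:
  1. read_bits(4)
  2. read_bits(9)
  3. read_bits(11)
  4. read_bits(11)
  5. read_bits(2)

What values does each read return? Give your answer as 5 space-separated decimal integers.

Read 1: bits[0:4] width=4 -> value=1 (bin 0001); offset now 4 = byte 0 bit 4; 36 bits remain
Read 2: bits[4:13] width=9 -> value=420 (bin 110100100); offset now 13 = byte 1 bit 5; 27 bits remain
Read 3: bits[13:24] width=11 -> value=1696 (bin 11010100000); offset now 24 = byte 3 bit 0; 16 bits remain
Read 4: bits[24:35] width=11 -> value=1888 (bin 11101100000); offset now 35 = byte 4 bit 3; 5 bits remain
Read 5: bits[35:37] width=2 -> value=2 (bin 10); offset now 37 = byte 4 bit 5; 3 bits remain

Answer: 1 420 1696 1888 2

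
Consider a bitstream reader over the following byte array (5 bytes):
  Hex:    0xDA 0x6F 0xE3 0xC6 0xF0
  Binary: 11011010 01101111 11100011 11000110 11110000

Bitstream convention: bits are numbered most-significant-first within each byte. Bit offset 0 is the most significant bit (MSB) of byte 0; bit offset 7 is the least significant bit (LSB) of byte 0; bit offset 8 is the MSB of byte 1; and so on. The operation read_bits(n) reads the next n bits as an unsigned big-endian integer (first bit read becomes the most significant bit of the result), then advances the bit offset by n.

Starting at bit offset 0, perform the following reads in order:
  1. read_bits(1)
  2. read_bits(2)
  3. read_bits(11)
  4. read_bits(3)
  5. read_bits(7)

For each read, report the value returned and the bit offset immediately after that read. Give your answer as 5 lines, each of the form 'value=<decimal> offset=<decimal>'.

Read 1: bits[0:1] width=1 -> value=1 (bin 1); offset now 1 = byte 0 bit 1; 39 bits remain
Read 2: bits[1:3] width=2 -> value=2 (bin 10); offset now 3 = byte 0 bit 3; 37 bits remain
Read 3: bits[3:14] width=11 -> value=1691 (bin 11010011011); offset now 14 = byte 1 bit 6; 26 bits remain
Read 4: bits[14:17] width=3 -> value=7 (bin 111); offset now 17 = byte 2 bit 1; 23 bits remain
Read 5: bits[17:24] width=7 -> value=99 (bin 1100011); offset now 24 = byte 3 bit 0; 16 bits remain

Answer: value=1 offset=1
value=2 offset=3
value=1691 offset=14
value=7 offset=17
value=99 offset=24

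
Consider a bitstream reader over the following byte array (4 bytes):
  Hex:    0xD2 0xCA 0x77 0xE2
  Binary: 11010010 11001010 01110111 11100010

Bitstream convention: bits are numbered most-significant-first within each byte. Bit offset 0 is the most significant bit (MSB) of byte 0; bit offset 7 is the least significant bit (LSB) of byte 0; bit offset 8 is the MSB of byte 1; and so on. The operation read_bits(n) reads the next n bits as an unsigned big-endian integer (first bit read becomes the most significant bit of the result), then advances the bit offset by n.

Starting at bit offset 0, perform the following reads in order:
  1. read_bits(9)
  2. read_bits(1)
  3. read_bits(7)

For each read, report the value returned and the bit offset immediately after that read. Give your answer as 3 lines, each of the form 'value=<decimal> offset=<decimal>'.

Read 1: bits[0:9] width=9 -> value=421 (bin 110100101); offset now 9 = byte 1 bit 1; 23 bits remain
Read 2: bits[9:10] width=1 -> value=1 (bin 1); offset now 10 = byte 1 bit 2; 22 bits remain
Read 3: bits[10:17] width=7 -> value=20 (bin 0010100); offset now 17 = byte 2 bit 1; 15 bits remain

Answer: value=421 offset=9
value=1 offset=10
value=20 offset=17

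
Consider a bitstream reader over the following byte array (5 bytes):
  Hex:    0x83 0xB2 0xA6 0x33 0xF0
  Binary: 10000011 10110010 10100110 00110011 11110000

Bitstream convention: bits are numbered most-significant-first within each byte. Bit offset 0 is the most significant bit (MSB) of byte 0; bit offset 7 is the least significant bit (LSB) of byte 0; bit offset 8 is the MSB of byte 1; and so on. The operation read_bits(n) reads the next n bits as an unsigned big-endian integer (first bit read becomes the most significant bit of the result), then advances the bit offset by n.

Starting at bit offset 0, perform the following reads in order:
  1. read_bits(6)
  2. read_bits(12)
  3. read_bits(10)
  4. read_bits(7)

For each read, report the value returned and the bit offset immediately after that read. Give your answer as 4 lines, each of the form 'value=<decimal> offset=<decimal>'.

Read 1: bits[0:6] width=6 -> value=32 (bin 100000); offset now 6 = byte 0 bit 6; 34 bits remain
Read 2: bits[6:18] width=12 -> value=3786 (bin 111011001010); offset now 18 = byte 2 bit 2; 22 bits remain
Read 3: bits[18:28] width=10 -> value=611 (bin 1001100011); offset now 28 = byte 3 bit 4; 12 bits remain
Read 4: bits[28:35] width=7 -> value=31 (bin 0011111); offset now 35 = byte 4 bit 3; 5 bits remain

Answer: value=32 offset=6
value=3786 offset=18
value=611 offset=28
value=31 offset=35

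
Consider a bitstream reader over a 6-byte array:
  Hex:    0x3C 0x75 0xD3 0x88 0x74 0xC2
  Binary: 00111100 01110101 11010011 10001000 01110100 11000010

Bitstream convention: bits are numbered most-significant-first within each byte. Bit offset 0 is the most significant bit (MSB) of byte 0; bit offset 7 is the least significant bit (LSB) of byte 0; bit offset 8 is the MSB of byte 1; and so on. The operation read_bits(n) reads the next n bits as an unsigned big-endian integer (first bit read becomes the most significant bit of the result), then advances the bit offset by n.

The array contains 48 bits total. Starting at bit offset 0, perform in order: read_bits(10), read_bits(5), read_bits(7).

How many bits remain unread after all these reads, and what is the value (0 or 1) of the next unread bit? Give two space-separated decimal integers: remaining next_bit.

Read 1: bits[0:10] width=10 -> value=241 (bin 0011110001); offset now 10 = byte 1 bit 2; 38 bits remain
Read 2: bits[10:15] width=5 -> value=26 (bin 11010); offset now 15 = byte 1 bit 7; 33 bits remain
Read 3: bits[15:22] width=7 -> value=116 (bin 1110100); offset now 22 = byte 2 bit 6; 26 bits remain

Answer: 26 1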